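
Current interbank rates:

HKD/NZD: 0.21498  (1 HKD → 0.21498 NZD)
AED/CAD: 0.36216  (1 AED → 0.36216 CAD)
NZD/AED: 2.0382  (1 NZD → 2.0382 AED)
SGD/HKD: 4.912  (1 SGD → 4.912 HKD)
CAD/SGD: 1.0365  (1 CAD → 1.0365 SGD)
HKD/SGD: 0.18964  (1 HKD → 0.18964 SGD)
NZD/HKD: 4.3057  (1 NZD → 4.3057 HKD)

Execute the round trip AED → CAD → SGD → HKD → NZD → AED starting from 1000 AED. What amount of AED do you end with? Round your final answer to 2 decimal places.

807.93

1000 AED × 0.36216 = 362.16 CAD
362.16 CAD × 1.0365 = 375.37884 SGD
375.37884 SGD × 4.912 = 1843.86086208 HKD
1843.86086208 HKD × 0.21498 = 396.3932081299584 NZD
396.3932081299584 NZD × 2.0382 = 807.92863681048121088 AED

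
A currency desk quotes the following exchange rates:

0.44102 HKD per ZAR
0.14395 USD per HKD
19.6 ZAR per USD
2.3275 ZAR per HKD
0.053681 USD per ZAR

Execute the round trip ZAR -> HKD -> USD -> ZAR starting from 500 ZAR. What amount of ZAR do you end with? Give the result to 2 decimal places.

500 ZAR × 0.44102 = 220.51 HKD
220.51 HKD × 0.14395 = 31.7424145 USD
31.7424145 USD × 19.6 = 622.1513242 ZAR

622.15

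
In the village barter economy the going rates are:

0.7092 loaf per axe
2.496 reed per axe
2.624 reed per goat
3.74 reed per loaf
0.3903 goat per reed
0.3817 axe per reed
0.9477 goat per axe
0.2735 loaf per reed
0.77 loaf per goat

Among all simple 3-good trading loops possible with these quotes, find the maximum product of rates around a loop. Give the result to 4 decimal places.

loaf→reed→goat→loaf: 3.74 × 0.3903 × 0.77 = 1.12399
loaf→reed→axe→loaf: 3.74 × 0.3817 × 0.7092 = 1.01242
axe→goat→reed→axe: 0.9477 × 2.624 × 0.3817 = 0.94920
Maximum is loaf→reed→goat→loaf at 1.1240; arbitrage exists.

1.1240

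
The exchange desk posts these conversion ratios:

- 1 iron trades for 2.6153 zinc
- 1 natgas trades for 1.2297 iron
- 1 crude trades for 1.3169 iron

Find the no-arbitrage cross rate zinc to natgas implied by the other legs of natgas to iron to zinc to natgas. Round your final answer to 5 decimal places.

0.31094

Known legs of the cycle: 1.2297 × 2.6153 = 3.21603441
For no arbitrage the full-cycle product must be 1, so the missing rate is 1 / 3.21603441 ≈ 0.3109419.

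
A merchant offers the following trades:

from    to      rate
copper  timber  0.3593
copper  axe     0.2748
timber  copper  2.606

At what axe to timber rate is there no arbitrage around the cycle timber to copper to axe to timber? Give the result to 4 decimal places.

Known legs of the cycle: 2.606 × 0.2748 = 0.7161288
For no arbitrage the full-cycle product must be 1, so the missing rate is 1 / 0.7161288 ≈ 1.396397.

1.3964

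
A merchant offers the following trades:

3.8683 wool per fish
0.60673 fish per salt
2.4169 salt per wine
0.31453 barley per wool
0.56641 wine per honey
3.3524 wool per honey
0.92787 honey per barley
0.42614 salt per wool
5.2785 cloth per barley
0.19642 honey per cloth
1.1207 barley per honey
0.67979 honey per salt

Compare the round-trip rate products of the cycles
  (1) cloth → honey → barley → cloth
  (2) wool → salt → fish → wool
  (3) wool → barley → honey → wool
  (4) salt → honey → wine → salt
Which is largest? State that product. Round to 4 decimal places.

(1) 0.19642 × 1.1207 × 5.2785 = 1.16195
(2) 0.42614 × 0.60673 × 3.8683 = 1.00016
(3) 0.31453 × 0.92787 × 3.3524 = 0.97837
(4) 0.67979 × 0.56641 × 2.4169 = 0.93060
Highest is cycle (1) at 1.1619 (>1, arbitrage).

1.1619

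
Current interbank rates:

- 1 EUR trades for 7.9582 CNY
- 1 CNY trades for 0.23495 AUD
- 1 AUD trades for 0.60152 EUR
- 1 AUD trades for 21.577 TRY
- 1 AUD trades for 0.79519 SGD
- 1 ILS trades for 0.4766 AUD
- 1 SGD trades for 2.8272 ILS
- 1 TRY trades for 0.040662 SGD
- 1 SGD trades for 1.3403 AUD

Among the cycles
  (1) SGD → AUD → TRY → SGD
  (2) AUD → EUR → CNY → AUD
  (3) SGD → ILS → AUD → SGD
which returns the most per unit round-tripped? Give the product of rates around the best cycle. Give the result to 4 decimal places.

(1) 1.3403 × 21.577 × 0.040662 = 1.17593
(2) 0.60152 × 7.9582 × 0.23495 = 1.12471
(3) 2.8272 × 0.4766 × 0.79519 = 1.07147
Highest is cycle (1) at 1.1759 (>1, arbitrage).

1.1759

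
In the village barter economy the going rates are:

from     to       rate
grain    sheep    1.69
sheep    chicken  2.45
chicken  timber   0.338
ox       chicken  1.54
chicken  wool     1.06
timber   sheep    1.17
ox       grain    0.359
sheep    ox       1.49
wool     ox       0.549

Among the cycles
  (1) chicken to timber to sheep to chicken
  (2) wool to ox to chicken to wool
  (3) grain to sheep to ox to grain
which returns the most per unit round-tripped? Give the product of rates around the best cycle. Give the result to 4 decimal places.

0.9689

(1) 0.338 × 1.17 × 2.45 = 0.96888
(2) 0.549 × 1.54 × 1.06 = 0.89619
(3) 1.69 × 1.49 × 0.359 = 0.90400
Highest is cycle (1) at 0.9689 (≤1, no arbitrage).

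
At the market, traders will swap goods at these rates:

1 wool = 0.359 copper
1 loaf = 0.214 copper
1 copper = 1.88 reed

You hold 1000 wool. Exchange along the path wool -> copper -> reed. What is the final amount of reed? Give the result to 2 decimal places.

1000 wool × 0.359 = 359 copper
359 copper × 1.88 = 674.92 reed

674.92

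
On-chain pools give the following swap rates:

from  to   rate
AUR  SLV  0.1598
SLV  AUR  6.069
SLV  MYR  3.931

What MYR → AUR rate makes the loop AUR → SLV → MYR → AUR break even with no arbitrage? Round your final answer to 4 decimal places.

1.5919

Known legs of the cycle: 0.1598 × 3.931 = 0.6281738
For no arbitrage the full-cycle product must be 1, so the missing rate is 1 / 0.6281738 ≈ 1.591916.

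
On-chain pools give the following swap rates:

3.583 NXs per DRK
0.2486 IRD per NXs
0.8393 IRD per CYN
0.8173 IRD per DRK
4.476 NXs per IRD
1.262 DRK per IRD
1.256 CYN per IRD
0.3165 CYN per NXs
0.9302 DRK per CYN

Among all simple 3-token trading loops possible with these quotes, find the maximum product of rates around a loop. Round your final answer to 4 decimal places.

IRD→NXs→CYN→IRD: 4.476 × 0.3165 × 0.8393 = 1.18900
IRD→DRK→NXs→IRD: 1.262 × 3.583 × 0.2486 = 1.12411
DRK→NXs→CYN→DRK: 3.583 × 0.3165 × 0.9302 = 1.05486
IRD→CYN→DRK→IRD: 1.256 × 0.9302 × 0.8173 = 0.95488
Maximum is IRD→NXs→CYN→IRD at 1.1890; arbitrage exists.

1.1890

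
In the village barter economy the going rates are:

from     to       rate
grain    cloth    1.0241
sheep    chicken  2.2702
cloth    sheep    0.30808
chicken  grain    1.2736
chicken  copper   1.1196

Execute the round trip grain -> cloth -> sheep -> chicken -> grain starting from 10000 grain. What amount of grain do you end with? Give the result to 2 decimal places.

9122.27

10000 grain × 1.0241 = 10241 cloth
10241 cloth × 0.30808 = 3155.04728 sheep
3155.04728 sheep × 2.2702 = 7162.588335056 chicken
7162.588335056 chicken × 1.2736 = 9122.2725035273216 grain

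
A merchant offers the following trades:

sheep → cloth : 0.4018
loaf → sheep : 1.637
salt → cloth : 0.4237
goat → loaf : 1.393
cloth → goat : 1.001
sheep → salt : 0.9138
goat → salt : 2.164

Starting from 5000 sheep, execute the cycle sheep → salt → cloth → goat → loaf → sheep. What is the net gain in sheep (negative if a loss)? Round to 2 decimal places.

5000 sheep × 0.9138 = 4569 salt
4569 salt × 0.4237 = 1935.8853 cloth
1935.8853 cloth × 1.001 = 1937.8211853 goat
1937.8211853 goat × 1.393 = 2699.3849111229 loaf
2699.3849111229 loaf × 1.637 = 4418.8930995081873 sheep
Net change: 4418.8930995081873 − 5000 = -581.1069004918127 sheep

-581.11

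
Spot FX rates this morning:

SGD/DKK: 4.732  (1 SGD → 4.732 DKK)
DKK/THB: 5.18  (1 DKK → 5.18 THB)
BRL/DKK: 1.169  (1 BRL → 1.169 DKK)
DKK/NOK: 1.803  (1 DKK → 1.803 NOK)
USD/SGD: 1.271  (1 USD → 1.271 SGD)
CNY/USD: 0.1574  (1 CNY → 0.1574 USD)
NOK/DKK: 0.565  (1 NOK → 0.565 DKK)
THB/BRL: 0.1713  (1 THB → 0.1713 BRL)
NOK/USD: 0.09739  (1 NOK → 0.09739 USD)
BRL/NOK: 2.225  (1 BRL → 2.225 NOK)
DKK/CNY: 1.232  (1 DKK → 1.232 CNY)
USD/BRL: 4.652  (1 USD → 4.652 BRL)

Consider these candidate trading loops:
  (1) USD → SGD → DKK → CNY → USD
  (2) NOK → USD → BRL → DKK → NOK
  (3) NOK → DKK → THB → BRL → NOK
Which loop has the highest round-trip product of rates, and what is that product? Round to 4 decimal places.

(1) 1.271 × 4.732 × 1.232 × 0.1574 = 1.16629
(2) 0.09739 × 4.652 × 1.169 × 1.803 = 0.95491
(3) 0.565 × 5.18 × 0.1713 × 2.225 = 1.11549
Highest is cycle (1) at 1.1663 (>1, arbitrage).

1.1663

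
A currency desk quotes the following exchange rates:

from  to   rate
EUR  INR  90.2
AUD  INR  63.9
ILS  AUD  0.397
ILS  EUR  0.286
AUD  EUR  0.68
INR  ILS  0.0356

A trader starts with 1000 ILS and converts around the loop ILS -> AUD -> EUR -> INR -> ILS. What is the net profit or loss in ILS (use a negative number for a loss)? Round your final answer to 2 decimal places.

1000 ILS × 0.397 = 397 AUD
397 AUD × 0.68 = 269.96 EUR
269.96 EUR × 90.2 = 24350.392 INR
24350.392 INR × 0.0356 = 866.8739552 ILS
Net change: 866.8739552 − 1000 = -133.1260448 ILS

-133.13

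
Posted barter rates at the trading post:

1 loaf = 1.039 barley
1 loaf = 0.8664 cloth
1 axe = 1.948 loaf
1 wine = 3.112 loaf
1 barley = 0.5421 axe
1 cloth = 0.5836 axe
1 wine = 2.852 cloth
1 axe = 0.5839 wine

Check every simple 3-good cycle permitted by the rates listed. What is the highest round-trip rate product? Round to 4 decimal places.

1.0972

loaf→barley→axe→loaf: 1.039 × 0.5421 × 1.948 = 1.09720
loaf→cloth→axe→loaf: 0.8664 × 0.5836 × 1.948 = 0.98497
wine→cloth→axe→wine: 2.852 × 0.5836 × 0.5839 = 0.97186
Maximum is loaf→barley→axe→loaf at 1.0972; arbitrage exists.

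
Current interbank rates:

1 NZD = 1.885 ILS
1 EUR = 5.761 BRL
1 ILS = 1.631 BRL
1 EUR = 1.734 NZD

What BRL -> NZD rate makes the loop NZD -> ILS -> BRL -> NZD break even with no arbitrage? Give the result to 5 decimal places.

Known legs of the cycle: 1.885 × 1.631 = 3.074435
For no arbitrage the full-cycle product must be 1, so the missing rate is 1 / 3.074435 ≈ 0.3252630.

0.32526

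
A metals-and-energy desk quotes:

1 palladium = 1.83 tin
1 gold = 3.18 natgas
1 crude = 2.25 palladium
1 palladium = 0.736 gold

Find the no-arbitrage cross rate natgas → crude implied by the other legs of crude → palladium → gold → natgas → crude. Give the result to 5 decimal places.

Known legs of the cycle: 2.25 × 0.736 × 3.18 = 5.26608
For no arbitrage the full-cycle product must be 1, so the missing rate is 1 / 5.26608 ≈ 0.1898946.

0.18989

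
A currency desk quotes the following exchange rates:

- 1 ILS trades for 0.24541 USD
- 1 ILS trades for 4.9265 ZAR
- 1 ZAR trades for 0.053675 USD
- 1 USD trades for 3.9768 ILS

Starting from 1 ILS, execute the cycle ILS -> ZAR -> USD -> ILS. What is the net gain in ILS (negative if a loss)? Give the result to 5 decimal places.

0.05158

1 ILS × 4.9265 = 4.9265 ZAR
4.9265 ZAR × 0.053675 = 0.2644298875 USD
0.2644298875 USD × 3.9768 = 1.05158477661 ILS
Net change: 1.05158477661 − 1 = 0.05158477661 ILS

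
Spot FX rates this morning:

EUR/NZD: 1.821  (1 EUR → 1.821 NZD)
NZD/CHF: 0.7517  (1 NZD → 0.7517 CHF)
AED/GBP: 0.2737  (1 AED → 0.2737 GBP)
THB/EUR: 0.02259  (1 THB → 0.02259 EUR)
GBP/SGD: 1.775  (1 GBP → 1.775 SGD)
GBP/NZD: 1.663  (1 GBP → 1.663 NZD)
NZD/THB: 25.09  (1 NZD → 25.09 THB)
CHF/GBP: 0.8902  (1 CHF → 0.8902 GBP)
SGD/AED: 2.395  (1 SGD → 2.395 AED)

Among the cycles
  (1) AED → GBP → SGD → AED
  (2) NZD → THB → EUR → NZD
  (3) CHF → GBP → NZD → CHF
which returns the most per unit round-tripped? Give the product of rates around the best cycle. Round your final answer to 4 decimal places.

(1) 0.2737 × 1.775 × 2.395 = 1.16353
(2) 25.09 × 0.02259 × 1.821 = 1.03211
(3) 0.8902 × 1.663 × 0.7517 = 1.11282
Highest is cycle (1) at 1.1635 (>1, arbitrage).

1.1635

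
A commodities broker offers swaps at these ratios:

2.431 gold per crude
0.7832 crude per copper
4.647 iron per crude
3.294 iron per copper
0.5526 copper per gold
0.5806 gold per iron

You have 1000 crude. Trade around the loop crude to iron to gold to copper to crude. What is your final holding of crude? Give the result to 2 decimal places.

1167.71

1000 crude × 4.647 = 4647 iron
4647 iron × 0.5806 = 2698.0482 gold
2698.0482 gold × 0.5526 = 1490.94143532 copper
1490.94143532 copper × 0.7832 = 1167.705332142624 crude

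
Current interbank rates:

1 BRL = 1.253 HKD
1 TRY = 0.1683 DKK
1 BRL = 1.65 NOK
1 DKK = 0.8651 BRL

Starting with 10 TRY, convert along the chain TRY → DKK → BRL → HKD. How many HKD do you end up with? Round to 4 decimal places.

10 TRY × 0.1683 = 1.683 DKK
1.683 DKK × 0.8651 = 1.4559633 BRL
1.4559633 BRL × 1.253 = 1.8243220149 HKD

1.8243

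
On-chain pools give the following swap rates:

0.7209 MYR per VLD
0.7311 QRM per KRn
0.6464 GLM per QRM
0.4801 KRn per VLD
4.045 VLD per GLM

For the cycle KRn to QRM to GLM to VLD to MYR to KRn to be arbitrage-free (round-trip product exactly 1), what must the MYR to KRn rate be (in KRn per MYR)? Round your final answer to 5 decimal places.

0.72565

Known legs of the cycle: 0.7311 × 0.6464 × 4.045 × 0.7209 = 1.37807128425312
For no arbitrage the full-cycle product must be 1, so the missing rate is 1 / 1.37807128425312 ≈ 0.7256519.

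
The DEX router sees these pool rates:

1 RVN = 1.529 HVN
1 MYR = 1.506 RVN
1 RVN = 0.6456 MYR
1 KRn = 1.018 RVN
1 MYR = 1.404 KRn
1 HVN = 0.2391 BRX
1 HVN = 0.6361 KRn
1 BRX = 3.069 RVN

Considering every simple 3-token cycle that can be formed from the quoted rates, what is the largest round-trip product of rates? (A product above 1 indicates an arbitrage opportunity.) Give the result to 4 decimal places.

RVN→HVN→BRX→RVN: 1.529 × 0.2391 × 3.069 = 1.12198
RVN→HVN→KRn→RVN: 1.529 × 0.6361 × 1.018 = 0.99010
RVN→MYR→KRn→RVN: 0.6456 × 1.404 × 1.018 = 0.92274
Maximum is RVN→HVN→BRX→RVN at 1.1220; arbitrage exists.

1.1220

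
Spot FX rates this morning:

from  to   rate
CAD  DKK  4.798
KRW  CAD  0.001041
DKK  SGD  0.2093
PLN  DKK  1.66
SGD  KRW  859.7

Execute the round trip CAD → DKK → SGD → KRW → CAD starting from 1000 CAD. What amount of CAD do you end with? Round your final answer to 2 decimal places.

1000 CAD × 4.798 = 4798 DKK
4798 DKK × 0.2093 = 1004.2214 SGD
1004.2214 SGD × 859.7 = 863329.13758 KRW
863329.13758 KRW × 0.001041 = 898.72563222078 CAD

898.73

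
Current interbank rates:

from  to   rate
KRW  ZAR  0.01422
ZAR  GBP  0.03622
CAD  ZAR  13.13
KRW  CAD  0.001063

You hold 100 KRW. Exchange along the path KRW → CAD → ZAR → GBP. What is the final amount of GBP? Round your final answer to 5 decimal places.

0.05055

100 KRW × 0.001063 = 0.1063 CAD
0.1063 CAD × 13.13 = 1.395719 ZAR
1.395719 ZAR × 0.03622 = 0.05055294218 GBP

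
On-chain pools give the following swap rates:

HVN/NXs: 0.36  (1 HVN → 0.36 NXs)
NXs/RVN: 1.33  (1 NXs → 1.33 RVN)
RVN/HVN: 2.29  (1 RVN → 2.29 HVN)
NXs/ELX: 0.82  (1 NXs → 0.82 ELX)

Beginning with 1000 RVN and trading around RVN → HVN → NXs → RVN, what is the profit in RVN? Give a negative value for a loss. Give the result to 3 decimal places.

1000 RVN × 2.29 = 2290 HVN
2290 HVN × 0.36 = 824.4 NXs
824.4 NXs × 1.33 = 1096.452 RVN
Net change: 1096.452 − 1000 = 96.452 RVN

96.452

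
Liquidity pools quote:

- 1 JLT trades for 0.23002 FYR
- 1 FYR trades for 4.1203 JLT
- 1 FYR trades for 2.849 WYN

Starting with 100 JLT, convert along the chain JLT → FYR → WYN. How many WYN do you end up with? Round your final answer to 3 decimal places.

65.533

100 JLT × 0.23002 = 23.002 FYR
23.002 FYR × 2.849 = 65.532698 WYN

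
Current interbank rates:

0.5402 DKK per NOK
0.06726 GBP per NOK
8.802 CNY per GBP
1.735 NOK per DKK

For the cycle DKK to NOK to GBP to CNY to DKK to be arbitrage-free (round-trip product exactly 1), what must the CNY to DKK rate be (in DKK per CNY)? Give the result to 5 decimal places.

Known legs of the cycle: 1.735 × 0.06726 × 8.802 = 1.0271590722
For no arbitrage the full-cycle product must be 1, so the missing rate is 1 / 1.0271590722 ≈ 0.9735590.

0.97356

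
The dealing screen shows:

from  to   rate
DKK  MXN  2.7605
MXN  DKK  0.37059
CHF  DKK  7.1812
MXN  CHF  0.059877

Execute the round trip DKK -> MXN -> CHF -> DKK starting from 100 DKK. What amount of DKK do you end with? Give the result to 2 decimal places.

118.70

100 DKK × 2.7605 = 276.05 MXN
276.05 MXN × 0.059877 = 16.52904585 CHF
16.52904585 CHF × 7.1812 = 118.69838405802 DKK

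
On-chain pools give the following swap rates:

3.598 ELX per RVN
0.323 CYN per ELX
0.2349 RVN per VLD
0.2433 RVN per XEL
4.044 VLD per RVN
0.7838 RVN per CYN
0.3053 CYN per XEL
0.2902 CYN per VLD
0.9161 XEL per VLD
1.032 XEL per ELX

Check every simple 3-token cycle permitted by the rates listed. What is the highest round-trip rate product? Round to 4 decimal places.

0.9198

CYN→RVN→VLD→CYN: 0.7838 × 4.044 × 0.2902 = 0.91984
CYN→RVN→ELX→CYN: 0.7838 × 3.598 × 0.323 = 0.91090
ELX→XEL→RVN→ELX: 1.032 × 0.2433 × 3.598 = 0.90341
XEL→RVN→VLD→XEL: 0.2433 × 4.044 × 0.9161 = 0.90136
Maximum is CYN→RVN→VLD→CYN at 0.9198; no arbitrage — every cycle loses value.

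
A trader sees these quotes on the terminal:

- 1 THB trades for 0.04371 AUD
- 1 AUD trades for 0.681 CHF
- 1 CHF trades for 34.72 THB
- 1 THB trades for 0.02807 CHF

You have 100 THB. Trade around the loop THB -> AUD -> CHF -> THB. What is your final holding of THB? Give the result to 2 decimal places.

100 THB × 0.04371 = 4.371 AUD
4.371 AUD × 0.681 = 2.976651 CHF
2.976651 CHF × 34.72 = 103.34932272 THB

103.35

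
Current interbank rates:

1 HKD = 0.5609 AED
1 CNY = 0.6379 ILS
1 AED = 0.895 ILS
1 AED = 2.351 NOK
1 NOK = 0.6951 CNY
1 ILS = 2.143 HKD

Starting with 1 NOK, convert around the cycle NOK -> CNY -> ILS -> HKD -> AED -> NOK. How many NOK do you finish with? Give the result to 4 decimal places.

1.2530

1 NOK × 0.6951 = 0.6951 CNY
0.6951 CNY × 0.6379 = 0.44340429 ILS
0.44340429 ILS × 2.143 = 0.95021539347 HKD
0.95021539347 HKD × 0.5609 = 0.532975814197323 AED
0.532975814197323 AED × 2.351 = 1.253026139177906373 NOK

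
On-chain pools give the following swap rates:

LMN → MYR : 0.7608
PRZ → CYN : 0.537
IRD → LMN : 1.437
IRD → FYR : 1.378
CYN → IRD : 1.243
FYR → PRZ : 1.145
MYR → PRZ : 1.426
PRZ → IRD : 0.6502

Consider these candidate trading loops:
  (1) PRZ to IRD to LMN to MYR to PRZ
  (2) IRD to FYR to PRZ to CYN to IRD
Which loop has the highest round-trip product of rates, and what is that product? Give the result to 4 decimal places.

(1) 0.6502 × 1.437 × 0.7608 × 1.426 = 1.01366
(2) 1.378 × 1.145 × 0.537 × 1.243 = 1.05317
Highest is cycle (2) at 1.0532 (>1, arbitrage).

1.0532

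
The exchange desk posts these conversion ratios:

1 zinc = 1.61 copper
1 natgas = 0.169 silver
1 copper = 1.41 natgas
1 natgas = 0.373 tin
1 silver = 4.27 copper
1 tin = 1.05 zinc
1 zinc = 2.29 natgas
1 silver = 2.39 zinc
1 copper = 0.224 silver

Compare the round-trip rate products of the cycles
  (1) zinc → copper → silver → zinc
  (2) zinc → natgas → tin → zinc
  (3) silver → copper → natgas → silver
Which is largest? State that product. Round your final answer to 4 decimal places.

(1) 1.61 × 0.224 × 2.39 = 0.86193
(2) 2.29 × 0.373 × 1.05 = 0.89688
(3) 4.27 × 1.41 × 0.169 = 1.01750
Highest is cycle (3) at 1.0175 (>1, arbitrage).

1.0175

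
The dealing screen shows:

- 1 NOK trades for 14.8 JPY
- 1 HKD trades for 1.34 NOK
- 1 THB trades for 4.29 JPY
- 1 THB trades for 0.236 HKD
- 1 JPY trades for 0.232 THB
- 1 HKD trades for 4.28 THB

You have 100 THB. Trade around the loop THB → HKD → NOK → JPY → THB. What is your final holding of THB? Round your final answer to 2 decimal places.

100 THB × 0.236 = 23.6 HKD
23.6 HKD × 1.34 = 31.624 NOK
31.624 NOK × 14.8 = 468.0352 JPY
468.0352 JPY × 0.232 = 108.5841664 THB

108.58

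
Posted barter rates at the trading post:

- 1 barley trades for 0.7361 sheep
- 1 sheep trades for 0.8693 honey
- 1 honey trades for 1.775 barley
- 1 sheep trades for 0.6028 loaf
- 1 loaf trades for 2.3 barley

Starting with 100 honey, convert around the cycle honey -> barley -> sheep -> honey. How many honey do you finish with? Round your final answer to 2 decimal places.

100 honey × 1.775 = 177.5 barley
177.5 barley × 0.7361 = 130.65775 sheep
130.65775 sheep × 0.8693 = 113.580782075 honey

113.58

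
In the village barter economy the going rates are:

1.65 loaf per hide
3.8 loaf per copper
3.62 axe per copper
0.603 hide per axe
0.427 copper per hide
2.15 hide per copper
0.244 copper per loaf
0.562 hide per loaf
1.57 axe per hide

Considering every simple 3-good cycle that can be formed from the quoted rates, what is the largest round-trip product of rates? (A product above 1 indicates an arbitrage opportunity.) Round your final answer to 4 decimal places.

0.9321

copper→axe→hide→copper: 3.62 × 0.603 × 0.427 = 0.93208
loaf→hide→copper→loaf: 0.562 × 0.427 × 3.8 = 0.91190
loaf→copper→hide→loaf: 0.244 × 2.15 × 1.65 = 0.86559
Maximum is copper→axe→hide→copper at 0.9321; no arbitrage — every cycle loses value.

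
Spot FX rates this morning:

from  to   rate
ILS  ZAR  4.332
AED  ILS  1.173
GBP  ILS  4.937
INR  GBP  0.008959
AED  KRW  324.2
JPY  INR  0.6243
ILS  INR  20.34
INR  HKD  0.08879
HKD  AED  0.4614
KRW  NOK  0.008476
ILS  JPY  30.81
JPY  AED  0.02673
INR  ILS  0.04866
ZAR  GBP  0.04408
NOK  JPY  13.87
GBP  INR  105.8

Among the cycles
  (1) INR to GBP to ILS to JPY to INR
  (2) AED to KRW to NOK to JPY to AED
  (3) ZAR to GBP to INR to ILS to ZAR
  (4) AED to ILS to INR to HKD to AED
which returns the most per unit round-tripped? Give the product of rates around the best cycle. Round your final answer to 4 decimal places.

(1) 0.008959 × 4.937 × 30.81 × 0.6243 = 0.85076
(2) 324.2 × 0.008476 × 13.87 × 0.02673 = 1.01878
(3) 0.04408 × 105.8 × 0.04866 × 4.332 = 0.98308
(4) 1.173 × 20.34 × 0.08879 × 0.4614 = 0.97744
Highest is cycle (2) at 1.0188 (>1, arbitrage).

1.0188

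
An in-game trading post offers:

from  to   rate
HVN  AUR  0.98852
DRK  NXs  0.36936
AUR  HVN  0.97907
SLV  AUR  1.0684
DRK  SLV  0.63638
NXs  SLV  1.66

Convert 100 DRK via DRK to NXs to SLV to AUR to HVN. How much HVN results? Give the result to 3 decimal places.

64.137

100 DRK × 0.36936 = 36.936 NXs
36.936 NXs × 1.66 = 61.31376 SLV
61.31376 SLV × 1.0684 = 65.507621184 AUR
65.507621184 AUR × 0.97907 = 64.13654667261888 HVN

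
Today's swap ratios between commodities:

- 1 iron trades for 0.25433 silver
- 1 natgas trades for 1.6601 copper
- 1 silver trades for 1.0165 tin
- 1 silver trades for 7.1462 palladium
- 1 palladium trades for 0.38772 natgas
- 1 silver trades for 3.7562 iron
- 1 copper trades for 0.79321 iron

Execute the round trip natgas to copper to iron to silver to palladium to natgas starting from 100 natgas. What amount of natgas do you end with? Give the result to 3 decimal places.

92.793

100 natgas × 1.6601 = 166.01 copper
166.01 copper × 0.79321 = 131.6807921 iron
131.6807921 iron × 0.25433 = 33.490375854793 silver
33.490375854793 silver × 7.1462 = 239.3289239335217366 palladium
239.3289239335217366 palladium × 0.38772 = 92.792610387505047714552 natgas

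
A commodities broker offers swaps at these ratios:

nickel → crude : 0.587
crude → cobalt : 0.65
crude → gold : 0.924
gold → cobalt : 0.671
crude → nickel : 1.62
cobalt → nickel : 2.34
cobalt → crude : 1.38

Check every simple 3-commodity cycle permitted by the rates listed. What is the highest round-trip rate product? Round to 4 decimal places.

0.8928

crude→cobalt→nickel→crude: 0.65 × 2.34 × 0.587 = 0.89283
crude→gold→cobalt→crude: 0.924 × 0.671 × 1.38 = 0.85561
Maximum is crude→cobalt→nickel→crude at 0.8928; no arbitrage — every cycle loses value.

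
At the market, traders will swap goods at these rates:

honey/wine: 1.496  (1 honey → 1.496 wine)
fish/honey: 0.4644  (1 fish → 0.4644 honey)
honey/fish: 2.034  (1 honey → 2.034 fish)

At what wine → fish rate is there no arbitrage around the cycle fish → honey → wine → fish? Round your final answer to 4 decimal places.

Known legs of the cycle: 0.4644 × 1.496 = 0.6947424
For no arbitrage the full-cycle product must be 1, so the missing rate is 1 / 0.6947424 ≈ 1.439382.

1.4394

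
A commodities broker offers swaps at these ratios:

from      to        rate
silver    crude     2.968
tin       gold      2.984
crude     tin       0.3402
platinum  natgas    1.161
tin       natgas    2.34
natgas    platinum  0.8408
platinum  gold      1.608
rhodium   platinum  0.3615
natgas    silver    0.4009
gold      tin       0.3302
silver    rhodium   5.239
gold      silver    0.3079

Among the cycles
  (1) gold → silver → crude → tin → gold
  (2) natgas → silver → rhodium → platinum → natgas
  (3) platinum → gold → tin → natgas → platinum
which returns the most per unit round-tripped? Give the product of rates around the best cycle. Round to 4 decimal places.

(1) 0.3079 × 2.968 × 0.3402 × 2.984 = 0.92770
(2) 0.4009 × 5.239 × 0.3615 × 1.161 = 0.88151
(3) 1.608 × 0.3302 × 2.34 × 0.8408 = 1.04465
Highest is cycle (3) at 1.0447 (>1, arbitrage).

1.0447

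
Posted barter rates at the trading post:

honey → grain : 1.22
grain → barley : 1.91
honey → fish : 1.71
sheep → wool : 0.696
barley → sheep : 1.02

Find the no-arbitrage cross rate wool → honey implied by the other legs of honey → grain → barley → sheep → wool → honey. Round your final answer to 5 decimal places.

0.60450

Known legs of the cycle: 1.22 × 1.91 × 1.02 × 0.696 = 1.654255584
For no arbitrage the full-cycle product must be 1, so the missing rate is 1 / 1.654255584 ≈ 0.6045015.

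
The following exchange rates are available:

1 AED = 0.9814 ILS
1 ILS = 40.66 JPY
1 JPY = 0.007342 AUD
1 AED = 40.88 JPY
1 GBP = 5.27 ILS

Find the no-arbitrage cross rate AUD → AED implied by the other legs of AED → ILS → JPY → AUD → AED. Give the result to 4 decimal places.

3.4133

Known legs of the cycle: 0.9814 × 40.66 × 0.007342 = 0.292973141608
For no arbitrage the full-cycle product must be 1, so the missing rate is 1 / 0.292973141608 ≈ 3.413282.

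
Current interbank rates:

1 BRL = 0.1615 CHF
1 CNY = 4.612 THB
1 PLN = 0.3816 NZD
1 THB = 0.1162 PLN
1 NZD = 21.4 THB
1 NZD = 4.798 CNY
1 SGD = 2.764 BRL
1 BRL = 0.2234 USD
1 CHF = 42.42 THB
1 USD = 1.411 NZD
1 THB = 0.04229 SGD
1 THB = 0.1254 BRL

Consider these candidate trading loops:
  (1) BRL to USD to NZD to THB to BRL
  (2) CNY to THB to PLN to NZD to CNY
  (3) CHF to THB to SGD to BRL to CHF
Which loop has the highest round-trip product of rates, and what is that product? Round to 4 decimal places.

0.9812

(1) 0.2234 × 1.411 × 21.4 × 0.1254 = 0.84590
(2) 4.612 × 0.1162 × 0.3816 × 4.798 = 0.98121
(3) 42.42 × 0.04229 × 2.764 × 0.1615 = 0.80079
Highest is cycle (2) at 0.9812 (≤1, no arbitrage).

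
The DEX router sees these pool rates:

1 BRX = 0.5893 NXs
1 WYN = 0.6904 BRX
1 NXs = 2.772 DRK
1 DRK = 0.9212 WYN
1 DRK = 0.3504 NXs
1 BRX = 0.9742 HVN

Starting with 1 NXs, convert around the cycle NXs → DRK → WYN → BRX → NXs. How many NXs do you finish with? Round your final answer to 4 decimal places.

1.0389

1 NXs × 2.772 = 2.772 DRK
2.772 DRK × 0.9212 = 2.5535664 WYN
2.5535664 WYN × 0.6904 = 1.76298224256 BRX
1.76298224256 BRX × 0.5893 = 1.038925435540608 NXs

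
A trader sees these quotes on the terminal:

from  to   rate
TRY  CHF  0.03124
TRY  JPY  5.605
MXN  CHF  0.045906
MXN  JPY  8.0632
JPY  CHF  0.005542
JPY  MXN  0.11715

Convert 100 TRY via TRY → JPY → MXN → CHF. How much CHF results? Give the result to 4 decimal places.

3.0143

100 TRY × 5.605 = 560.5 JPY
560.5 JPY × 0.11715 = 65.662575 MXN
65.662575 MXN × 0.045906 = 3.01430616795 CHF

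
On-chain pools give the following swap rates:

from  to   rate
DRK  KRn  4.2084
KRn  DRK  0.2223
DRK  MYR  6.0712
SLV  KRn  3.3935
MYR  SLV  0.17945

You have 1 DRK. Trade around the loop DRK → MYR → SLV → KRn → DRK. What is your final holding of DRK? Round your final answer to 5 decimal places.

1 DRK × 6.0712 = 6.0712 MYR
6.0712 MYR × 0.17945 = 1.08947684 SLV
1.08947684 SLV × 3.3935 = 3.69713965654 KRn
3.69713965654 KRn × 0.2223 = 0.821874145648842 DRK

0.82187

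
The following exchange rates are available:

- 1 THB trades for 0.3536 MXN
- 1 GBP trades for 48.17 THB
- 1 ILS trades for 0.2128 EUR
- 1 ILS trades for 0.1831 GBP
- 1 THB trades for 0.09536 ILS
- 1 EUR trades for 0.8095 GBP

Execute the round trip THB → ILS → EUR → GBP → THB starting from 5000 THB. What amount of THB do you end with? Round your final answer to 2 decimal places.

5000 THB × 0.09536 = 476.8 ILS
476.8 ILS × 0.2128 = 101.46304 EUR
101.46304 EUR × 0.8095 = 82.13433088 GBP
82.13433088 GBP × 48.17 = 3956.4107184896 THB

3956.41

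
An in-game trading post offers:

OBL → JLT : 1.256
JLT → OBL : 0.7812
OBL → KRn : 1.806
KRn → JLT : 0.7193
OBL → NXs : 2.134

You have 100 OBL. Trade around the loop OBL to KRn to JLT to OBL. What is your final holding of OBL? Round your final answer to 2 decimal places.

101.48

100 OBL × 1.806 = 180.6 KRn
180.6 KRn × 0.7193 = 129.90558 JLT
129.90558 JLT × 0.7812 = 101.482239096 OBL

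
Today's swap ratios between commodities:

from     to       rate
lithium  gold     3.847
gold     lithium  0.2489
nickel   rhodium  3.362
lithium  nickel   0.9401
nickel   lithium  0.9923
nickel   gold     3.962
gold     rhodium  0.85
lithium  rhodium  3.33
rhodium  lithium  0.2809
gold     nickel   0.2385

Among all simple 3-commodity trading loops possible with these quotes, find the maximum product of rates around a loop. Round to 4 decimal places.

0.9271

gold→lithium→nickel→gold: 0.2489 × 0.9401 × 3.962 = 0.92707
gold→rhodium→lithium→gold: 0.85 × 0.2809 × 3.847 = 0.91853
gold→nickel→lithium→gold: 0.2385 × 0.9923 × 3.847 = 0.91044
rhodium→lithium→nickel→rhodium: 0.2809 × 0.9401 × 3.362 = 0.88782
Maximum is gold→lithium→nickel→gold at 0.9271; no arbitrage — every cycle loses value.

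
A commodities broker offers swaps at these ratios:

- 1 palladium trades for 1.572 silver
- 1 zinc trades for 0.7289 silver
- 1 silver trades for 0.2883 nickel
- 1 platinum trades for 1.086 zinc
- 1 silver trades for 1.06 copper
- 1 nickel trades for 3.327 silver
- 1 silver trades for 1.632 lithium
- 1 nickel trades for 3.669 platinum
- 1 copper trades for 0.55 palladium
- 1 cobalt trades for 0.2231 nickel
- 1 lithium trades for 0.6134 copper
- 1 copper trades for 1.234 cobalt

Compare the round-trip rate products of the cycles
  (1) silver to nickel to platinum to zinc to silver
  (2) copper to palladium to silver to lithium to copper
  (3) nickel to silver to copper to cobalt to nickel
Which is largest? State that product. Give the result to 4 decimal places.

(1) 0.2883 × 3.669 × 1.086 × 0.7289 = 0.83732
(2) 0.55 × 1.572 × 1.632 × 0.6134 = 0.86552
(3) 3.327 × 1.06 × 1.234 × 0.2231 = 0.97090
Highest is cycle (3) at 0.9709 (≤1, no arbitrage).

0.9709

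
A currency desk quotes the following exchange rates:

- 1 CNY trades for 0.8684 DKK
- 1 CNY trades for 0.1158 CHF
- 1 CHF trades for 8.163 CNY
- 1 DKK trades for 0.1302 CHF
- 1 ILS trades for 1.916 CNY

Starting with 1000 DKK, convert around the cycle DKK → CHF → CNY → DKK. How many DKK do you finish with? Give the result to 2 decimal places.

922.96

1000 DKK × 0.1302 = 130.2 CHF
130.2 CHF × 8.163 = 1062.8226 CNY
1062.8226 CNY × 0.8684 = 922.95514584 DKK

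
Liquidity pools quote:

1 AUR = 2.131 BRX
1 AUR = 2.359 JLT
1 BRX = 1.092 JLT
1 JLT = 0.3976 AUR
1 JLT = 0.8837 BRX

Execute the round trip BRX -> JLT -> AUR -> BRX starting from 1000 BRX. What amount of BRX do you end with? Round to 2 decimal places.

1000 BRX × 1.092 = 1092 JLT
1092 JLT × 0.3976 = 434.1792 AUR
434.1792 AUR × 2.131 = 925.2358752 BRX

925.24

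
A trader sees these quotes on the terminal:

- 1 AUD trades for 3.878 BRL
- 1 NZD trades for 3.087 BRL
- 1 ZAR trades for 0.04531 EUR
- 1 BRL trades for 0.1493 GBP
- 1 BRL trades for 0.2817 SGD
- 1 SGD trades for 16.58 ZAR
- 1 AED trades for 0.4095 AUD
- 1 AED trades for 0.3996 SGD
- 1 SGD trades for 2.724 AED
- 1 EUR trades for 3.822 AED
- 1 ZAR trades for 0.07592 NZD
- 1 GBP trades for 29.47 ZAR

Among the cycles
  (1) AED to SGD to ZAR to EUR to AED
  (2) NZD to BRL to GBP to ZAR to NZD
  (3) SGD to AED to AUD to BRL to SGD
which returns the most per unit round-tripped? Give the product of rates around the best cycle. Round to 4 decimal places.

(1) 0.3996 × 16.58 × 0.04531 × 3.822 = 1.14735
(2) 3.087 × 0.1493 × 29.47 × 0.07592 = 1.03118
(3) 2.724 × 0.4095 × 3.878 × 0.2817 = 1.21858
Highest is cycle (3) at 1.2186 (>1, arbitrage).

1.2186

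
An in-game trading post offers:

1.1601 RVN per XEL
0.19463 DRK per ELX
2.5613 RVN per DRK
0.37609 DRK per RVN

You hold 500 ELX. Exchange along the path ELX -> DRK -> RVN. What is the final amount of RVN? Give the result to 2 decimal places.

500 ELX × 0.19463 = 97.315 DRK
97.315 DRK × 2.5613 = 249.2529095 RVN

249.25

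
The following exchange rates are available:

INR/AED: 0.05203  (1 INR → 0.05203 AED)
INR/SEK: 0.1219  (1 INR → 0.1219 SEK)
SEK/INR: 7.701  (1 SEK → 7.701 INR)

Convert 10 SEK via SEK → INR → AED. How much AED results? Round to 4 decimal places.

4.0068

10 SEK × 7.701 = 77.01 INR
77.01 INR × 0.05203 = 4.0068303 AED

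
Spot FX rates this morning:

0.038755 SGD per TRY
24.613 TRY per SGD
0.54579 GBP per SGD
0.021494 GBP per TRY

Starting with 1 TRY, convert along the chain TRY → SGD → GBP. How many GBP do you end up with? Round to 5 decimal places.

1 TRY × 0.038755 = 0.038755 SGD
0.038755 SGD × 0.54579 = 0.02115209145 GBP

0.02115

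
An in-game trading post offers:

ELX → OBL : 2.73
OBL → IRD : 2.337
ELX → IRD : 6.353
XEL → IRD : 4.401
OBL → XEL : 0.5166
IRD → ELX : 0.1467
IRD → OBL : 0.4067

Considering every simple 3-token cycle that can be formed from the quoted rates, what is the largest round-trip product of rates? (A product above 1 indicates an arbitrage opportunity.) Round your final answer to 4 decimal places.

0.9359

IRD→ELX→OBL→IRD: 0.1467 × 2.73 × 2.337 = 0.93595
IRD→OBL→XEL→IRD: 0.4067 × 0.5166 × 4.401 = 0.92466
Maximum is IRD→ELX→OBL→IRD at 0.9359; no arbitrage — every cycle loses value.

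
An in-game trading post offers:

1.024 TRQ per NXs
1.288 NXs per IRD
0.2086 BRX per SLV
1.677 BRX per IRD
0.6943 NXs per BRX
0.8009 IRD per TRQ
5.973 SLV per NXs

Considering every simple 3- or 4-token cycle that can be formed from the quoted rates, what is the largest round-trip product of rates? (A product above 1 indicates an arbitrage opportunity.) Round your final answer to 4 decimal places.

1.0563

NXs→TRQ→IRD→NXs: 1.024 × 0.8009 × 1.288 = 1.05632
NXs→TRQ→IRD→BRX→NXs: 1.024 × 0.8009 × 1.677 × 0.6943 = 0.95490
NXs→SLV→BRX→NXs: 5.973 × 0.2086 × 0.6943 = 0.86508
Maximum is NXs→TRQ→IRD→NXs at 1.0563; arbitrage exists.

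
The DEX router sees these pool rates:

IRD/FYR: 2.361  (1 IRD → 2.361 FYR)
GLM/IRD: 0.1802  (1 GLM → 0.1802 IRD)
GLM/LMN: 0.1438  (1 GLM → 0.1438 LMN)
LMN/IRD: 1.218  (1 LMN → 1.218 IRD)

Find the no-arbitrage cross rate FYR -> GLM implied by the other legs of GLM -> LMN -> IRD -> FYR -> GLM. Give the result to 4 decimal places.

2.4182

Known legs of the cycle: 0.1438 × 1.218 × 2.361 = 0.4135253724
For no arbitrage the full-cycle product must be 1, so the missing rate is 1 / 0.4135253724 ≈ 2.418231.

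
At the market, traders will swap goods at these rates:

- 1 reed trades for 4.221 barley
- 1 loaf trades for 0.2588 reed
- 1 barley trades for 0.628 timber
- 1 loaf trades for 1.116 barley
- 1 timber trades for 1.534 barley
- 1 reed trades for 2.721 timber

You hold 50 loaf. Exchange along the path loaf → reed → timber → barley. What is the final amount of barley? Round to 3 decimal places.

50 loaf × 0.2588 = 12.94 reed
12.94 reed × 2.721 = 35.20974 timber
35.20974 timber × 1.534 = 54.01174116 barley

54.012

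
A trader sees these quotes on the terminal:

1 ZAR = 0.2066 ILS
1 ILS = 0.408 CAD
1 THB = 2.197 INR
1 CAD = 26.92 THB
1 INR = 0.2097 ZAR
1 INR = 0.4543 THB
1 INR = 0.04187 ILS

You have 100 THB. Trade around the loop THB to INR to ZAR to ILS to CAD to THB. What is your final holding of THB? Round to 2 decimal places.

104.54

100 THB × 2.197 = 219.7 INR
219.7 INR × 0.2097 = 46.07109 ZAR
46.07109 ZAR × 0.2066 = 9.518287194 ILS
9.518287194 ILS × 0.408 = 3.883461175152 CAD
3.883461175152 CAD × 26.92 = 104.54277483509184 THB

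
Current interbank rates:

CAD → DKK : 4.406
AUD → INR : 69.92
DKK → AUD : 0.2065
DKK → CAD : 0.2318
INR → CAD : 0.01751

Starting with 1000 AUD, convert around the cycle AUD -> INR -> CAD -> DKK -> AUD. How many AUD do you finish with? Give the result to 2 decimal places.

1000 AUD × 69.92 = 69920 INR
69920 INR × 0.01751 = 1224.2992 CAD
1224.2992 CAD × 4.406 = 5394.2622752 DKK
5394.2622752 DKK × 0.2065 = 1113.9151598288 AUD

1113.92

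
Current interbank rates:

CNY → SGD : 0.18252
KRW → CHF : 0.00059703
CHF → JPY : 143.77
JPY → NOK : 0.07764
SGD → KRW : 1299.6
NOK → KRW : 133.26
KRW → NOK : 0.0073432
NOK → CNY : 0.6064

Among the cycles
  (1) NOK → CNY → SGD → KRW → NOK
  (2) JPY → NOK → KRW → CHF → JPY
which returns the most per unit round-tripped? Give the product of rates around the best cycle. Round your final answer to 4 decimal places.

1.0562

(1) 0.6064 × 0.18252 × 1299.6 × 0.0073432 = 1.05625
(2) 0.07764 × 133.26 × 0.00059703 × 143.77 = 0.88808
Highest is cycle (1) at 1.0562 (>1, arbitrage).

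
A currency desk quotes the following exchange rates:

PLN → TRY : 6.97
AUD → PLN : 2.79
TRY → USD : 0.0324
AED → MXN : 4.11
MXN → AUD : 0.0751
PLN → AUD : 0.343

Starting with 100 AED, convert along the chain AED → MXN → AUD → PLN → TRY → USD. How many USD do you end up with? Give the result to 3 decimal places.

19.447

100 AED × 4.11 = 411 MXN
411 MXN × 0.0751 = 30.8661 AUD
30.8661 AUD × 2.79 = 86.116419 PLN
86.116419 PLN × 6.97 = 600.23144043 TRY
600.23144043 TRY × 0.0324 = 19.447498669932 USD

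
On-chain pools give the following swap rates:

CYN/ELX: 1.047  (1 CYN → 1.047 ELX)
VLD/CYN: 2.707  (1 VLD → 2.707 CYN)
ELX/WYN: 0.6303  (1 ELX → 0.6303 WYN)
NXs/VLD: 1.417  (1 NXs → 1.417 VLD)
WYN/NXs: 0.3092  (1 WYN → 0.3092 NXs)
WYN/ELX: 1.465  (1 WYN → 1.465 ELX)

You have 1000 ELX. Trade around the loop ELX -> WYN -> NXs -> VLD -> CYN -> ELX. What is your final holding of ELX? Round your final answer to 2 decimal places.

1000 ELX × 0.6303 = 630.3 WYN
630.3 WYN × 0.3092 = 194.88876 NXs
194.88876 NXs × 1.417 = 276.15737292 VLD
276.15737292 VLD × 2.707 = 747.55800849444 CYN
747.55800849444 CYN × 1.047 = 782.69323489367868 ELX

782.69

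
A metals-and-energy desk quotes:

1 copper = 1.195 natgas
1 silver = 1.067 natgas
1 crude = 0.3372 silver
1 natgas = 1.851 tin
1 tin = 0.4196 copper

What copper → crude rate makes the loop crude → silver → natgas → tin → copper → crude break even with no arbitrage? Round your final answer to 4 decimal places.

Known legs of the cycle: 0.3372 × 1.067 × 1.851 × 0.4196 = 0.27944341731504
For no arbitrage the full-cycle product must be 1, so the missing rate is 1 / 0.27944341731504 ≈ 3.578542.

3.5785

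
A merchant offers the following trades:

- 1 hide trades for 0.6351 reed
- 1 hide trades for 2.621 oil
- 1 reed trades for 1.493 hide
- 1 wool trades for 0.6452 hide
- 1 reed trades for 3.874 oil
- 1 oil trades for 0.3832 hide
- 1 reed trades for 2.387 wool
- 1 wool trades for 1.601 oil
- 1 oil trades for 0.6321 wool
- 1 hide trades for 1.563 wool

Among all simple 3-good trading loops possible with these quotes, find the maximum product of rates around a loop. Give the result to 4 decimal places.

1.0689

wool→hide→oil→wool: 0.6452 × 2.621 × 0.6321 = 1.06892
reed→wool→hide→reed: 2.387 × 0.6452 × 0.6351 = 0.97811
wool→oil→hide→wool: 1.601 × 0.3832 × 1.563 = 0.95891
reed→oil→hide→reed: 3.874 × 0.3832 × 0.6351 = 0.94282
Maximum is wool→hide→oil→wool at 1.0689; arbitrage exists.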